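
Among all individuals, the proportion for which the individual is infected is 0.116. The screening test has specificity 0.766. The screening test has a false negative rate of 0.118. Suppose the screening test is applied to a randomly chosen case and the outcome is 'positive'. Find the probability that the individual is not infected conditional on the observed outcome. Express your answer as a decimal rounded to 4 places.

P(¬H | E) ≈ 0.6691

Write H for 'the individual is infected'. Prior odds H:¬H = 0.116/0.884 = 0.13122. For the 'positive' outcome, the likelihood ratio is 0.882/0.234 = 3.7692.
Posterior odds = 0.13122 × 3.7692 = 0.49460, so P(H|E) = 0.49460/(1+0.49460) = 0.3309. Then P(¬H|E) = 1 − 0.3309 = 0.6691.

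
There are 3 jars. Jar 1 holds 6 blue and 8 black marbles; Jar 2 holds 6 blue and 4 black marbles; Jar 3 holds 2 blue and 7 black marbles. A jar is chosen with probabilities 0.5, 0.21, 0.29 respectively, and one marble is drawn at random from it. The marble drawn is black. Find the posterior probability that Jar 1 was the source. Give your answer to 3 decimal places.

P(black|Jar 1) = 0.5714; P(black|Jar 2) = 0.4; P(black|Jar 3) = 0.7778.
Prior × likelihood for each source: 0.5·0.5714=0.2857, 0.21·0.4=0.08400, 0.29·0.7778=0.2256. Summing gives P(black) = 0.59527.
P(Jar 1 | black) = 0.2857 / 0.59527 = 0.480.

Posterior probability ≈ 0.480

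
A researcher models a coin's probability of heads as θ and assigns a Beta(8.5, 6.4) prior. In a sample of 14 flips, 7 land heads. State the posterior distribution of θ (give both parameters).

Posterior: Beta(15.5, 13.4)

The binomial likelihood is conjugate to the Beta prior: with 7 successes and 7 failures, the posterior is Beta(8.5+7, 6.4+7) = Beta(15.5, 13.4).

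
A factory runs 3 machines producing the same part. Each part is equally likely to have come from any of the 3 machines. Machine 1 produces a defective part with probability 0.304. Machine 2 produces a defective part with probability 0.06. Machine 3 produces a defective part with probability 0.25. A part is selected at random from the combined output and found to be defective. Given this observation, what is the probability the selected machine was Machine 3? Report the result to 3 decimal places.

P(defective|M1) = 0.304; P(defective|M2) = 0.06; P(defective|M3) = 0.25.
Prior × likelihood for each source: 0.333333·0.304=0.1013, 0.333333·0.06=0.02000, 0.333333·0.25=0.08333. Summing gives P(defective) = 0.20467.
P(Machine 3 | defective) = 0.08333 / 0.20467 = 0.407.

Posterior probability ≈ 0.407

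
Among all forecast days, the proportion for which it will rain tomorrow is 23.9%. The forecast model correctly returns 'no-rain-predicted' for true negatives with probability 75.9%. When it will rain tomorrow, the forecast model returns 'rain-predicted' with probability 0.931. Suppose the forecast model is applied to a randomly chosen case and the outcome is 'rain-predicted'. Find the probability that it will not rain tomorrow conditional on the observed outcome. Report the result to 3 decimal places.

Write H for 'it will rain tomorrow'. Prior odds H:¬H = 0.239/0.761 = 0.31406. For the 'rain-predicted' outcome, the likelihood ratio is 0.931/0.241 = 3.8631.
Posterior odds = 0.31406 × 3.8631 = 1.2132, so P(H|E) = 1.2132/(1+1.2132) = 0.548. Then P(¬H|E) = 1 − 0.548 = 0.452.

P(¬H | E) ≈ 0.452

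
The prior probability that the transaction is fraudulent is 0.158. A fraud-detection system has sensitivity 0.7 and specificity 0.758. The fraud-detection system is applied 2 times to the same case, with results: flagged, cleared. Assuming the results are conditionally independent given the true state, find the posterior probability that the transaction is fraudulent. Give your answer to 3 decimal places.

With H the event that the transaction is fraudulent, the joint likelihood of the observed sequence is P(data|H) = 0.7·0.3 = 0.21000 and P(data|¬H) = 0.242·0.758 = 0.18344.
Bayes: P(H|data) = 0.158·0.21000 / (0.158·0.21000 + 0.842·0.18344) = 0.033180/0.18763 = 0.1768.

Posterior P(H) ≈ 0.177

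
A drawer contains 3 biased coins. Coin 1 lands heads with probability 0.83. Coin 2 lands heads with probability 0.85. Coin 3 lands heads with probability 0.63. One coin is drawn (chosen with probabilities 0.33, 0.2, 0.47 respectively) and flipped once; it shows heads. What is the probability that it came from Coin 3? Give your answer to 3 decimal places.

Posterior probability ≈ 0.400

P(heads|C1) = 0.83; P(heads|C2) = 0.85; P(heads|C3) = 0.63.
Prior × likelihood for each source: 0.33·0.83=0.2739, 0.2·0.85=0.1700, 0.47·0.63=0.2961. Summing gives P(heads) = 0.74000.
P(Coin 3 | heads) = 0.2961 / 0.74000 = 0.400.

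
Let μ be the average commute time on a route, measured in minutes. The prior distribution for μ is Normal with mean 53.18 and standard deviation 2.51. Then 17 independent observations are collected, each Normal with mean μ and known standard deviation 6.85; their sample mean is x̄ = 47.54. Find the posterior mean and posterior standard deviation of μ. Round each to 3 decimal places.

With known σ, the Normal prior is conjugate. Weight on the data is w = (n/σ²)/(n/σ² + 1/τ₀²) = 0.362300/(0.362300+0.158728) = 0.69536.
Posterior mean = w·x̄ + (1−w)·μ₀ = 0.69536·47.54 + 0.30464·53.18 = 49.258. Posterior variance = 1/(0.362300+0.158728) = 1.91929, so SD = 1.385.

Posterior mean ≈ 49.258; posterior SD ≈ 1.385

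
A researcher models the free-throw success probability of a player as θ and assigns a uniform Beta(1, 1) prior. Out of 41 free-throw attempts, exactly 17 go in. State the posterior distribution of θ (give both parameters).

Posterior: Beta(18, 25)

The binomial likelihood is conjugate to the Beta prior: with 17 successes and 24 failures, the posterior is Beta(1+17, 1+24) = Beta(18, 25).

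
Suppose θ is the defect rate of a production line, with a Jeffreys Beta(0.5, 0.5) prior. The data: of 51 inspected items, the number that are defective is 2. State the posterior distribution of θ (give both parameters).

Posterior: Beta(2.5, 49.5)

The binomial likelihood is conjugate to the Beta prior: with 2 successes and 49 failures, the posterior is Beta(0.5+2, 0.5+49) = Beta(2.5, 49.5).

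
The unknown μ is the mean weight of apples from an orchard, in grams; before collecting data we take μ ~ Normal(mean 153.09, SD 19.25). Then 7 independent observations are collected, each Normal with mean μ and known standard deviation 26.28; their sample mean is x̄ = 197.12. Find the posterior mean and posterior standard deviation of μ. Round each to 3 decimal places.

With known σ, the Normal prior is conjugate. Weight on the data is w = (n/σ²)/(n/σ² + 1/τ₀²) = 0.0101355/(0.0101355+0.00269860) = 0.78973.
Posterior mean = w·x̄ + (1−w)·μ₀ = 0.78973·197.12 + 0.21027·153.09 = 187.862. Posterior variance = 1/(0.0101355+0.00269860) = 77.9171, so SD = 8.827.

Posterior mean ≈ 187.862; posterior SD ≈ 8.827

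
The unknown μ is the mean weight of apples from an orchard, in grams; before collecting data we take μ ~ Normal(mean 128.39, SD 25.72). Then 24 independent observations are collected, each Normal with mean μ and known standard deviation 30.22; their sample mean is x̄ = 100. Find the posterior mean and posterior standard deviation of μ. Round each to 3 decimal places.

Posterior mean ≈ 101.544; posterior SD ≈ 5.999

With known σ, the Normal prior is conjugate. Weight on the data is w = (n/σ²)/(n/σ² + 1/τ₀²) = 0.0262798/(0.0262798+0.00151167) = 0.94561.
Posterior mean = w·x̄ + (1−w)·μ₀ = 0.94561·100 + 0.054393·128.39 = 101.544. Posterior variance = 1/(0.0262798+0.00151167) = 35.9822, so SD = 5.999.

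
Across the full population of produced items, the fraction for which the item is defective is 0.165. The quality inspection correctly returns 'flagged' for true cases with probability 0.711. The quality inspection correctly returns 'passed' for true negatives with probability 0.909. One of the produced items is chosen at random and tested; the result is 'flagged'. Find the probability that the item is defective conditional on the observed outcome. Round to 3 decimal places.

P(H | E) ≈ 0.607

Write H for 'the item is defective'. Prior odds H:¬H = 0.165/0.835 = 0.19760. For the 'flagged' outcome, the likelihood ratio is 0.711/0.091 = 7.8132.
Posterior odds = 0.19760 × 7.8132 = 1.5439, so P(H|E) = 1.5439/(1+1.5439) = 0.607.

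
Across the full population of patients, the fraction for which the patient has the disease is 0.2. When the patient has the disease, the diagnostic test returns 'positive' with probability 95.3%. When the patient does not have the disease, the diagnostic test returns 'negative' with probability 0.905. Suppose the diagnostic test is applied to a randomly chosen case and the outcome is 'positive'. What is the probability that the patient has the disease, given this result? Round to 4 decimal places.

Let H be the event that the patient has the disease. P(H) = 0.2, so P(¬H) = 0.8. With E the 'positive' result, P(E|H) = 0.953 and P(E|¬H) = 0.095.
P(E) = 0.953·0.2 + 0.095·0.8 = 0.19060 + 0.076000 = 0.26660.
By Bayes' theorem, P(H|E) = 0.19060 / 0.26660 = 0.7149.

P(H | E) ≈ 0.7149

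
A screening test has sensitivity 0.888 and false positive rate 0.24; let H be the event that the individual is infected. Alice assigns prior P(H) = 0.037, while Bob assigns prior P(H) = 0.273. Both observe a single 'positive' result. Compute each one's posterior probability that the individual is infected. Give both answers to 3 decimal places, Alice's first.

Alice: 0.124; Bob: 0.581

The likelihood ratio for a 'positive' result is 0.888/0.24 = 3.7000.
Alice: prior odds 0.037/0.963 = 0.038422; posterior odds 0.14216; posterior probability 0.124.
Bob: prior odds 0.273/0.727 = 0.37552; posterior odds 1.3894; posterior probability 0.581.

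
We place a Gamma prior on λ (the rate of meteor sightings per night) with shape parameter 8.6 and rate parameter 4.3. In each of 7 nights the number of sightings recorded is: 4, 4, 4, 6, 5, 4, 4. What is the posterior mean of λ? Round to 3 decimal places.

Posterior mean ≈ 3.504

The Poisson likelihood adds the total count to the shape and the number of exposure periods to the rate. Here ∑xᵢ = 31 and n = 7, so shape 8.6→39.6 and rate 4.3→11.3.
Posterior mean = shape/rate = 39.6/11.3 = 3.504.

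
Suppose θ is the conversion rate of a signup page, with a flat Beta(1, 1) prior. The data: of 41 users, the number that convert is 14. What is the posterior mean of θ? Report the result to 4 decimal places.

Observing 14 successes and 27 failures updates Beta(1, 1) by adding the success and failure counts to the two shape parameters: α = 1+14 = 15, β = 1+27 = 28.
Posterior mean = α/(α+β) = 15/43 = 0.3488.

Posterior mean ≈ 0.3488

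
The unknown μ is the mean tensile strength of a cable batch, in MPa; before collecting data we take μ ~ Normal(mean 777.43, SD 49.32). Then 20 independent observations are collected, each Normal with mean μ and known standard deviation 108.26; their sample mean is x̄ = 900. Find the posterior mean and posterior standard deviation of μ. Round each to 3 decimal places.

Prior precision 1/τ₀² = 1/49.32² = 0.00041111; data precision n/σ² = 20/108.26² = 0.00170645.
Posterior precision = 0.00041111 + 0.00170645 = 0.00211756, giving posterior SD = 1/√0.00211756 = 21.731.
Posterior mean = (0.00041111·777.43 + 0.00170645·900) / 0.00211756 = 876.204.

Posterior mean ≈ 876.204; posterior SD ≈ 21.731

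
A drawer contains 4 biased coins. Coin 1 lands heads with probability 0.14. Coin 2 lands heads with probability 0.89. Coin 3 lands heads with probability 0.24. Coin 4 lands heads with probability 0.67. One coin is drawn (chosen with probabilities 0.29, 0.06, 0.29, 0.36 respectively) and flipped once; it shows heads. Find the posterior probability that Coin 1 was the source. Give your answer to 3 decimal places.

Posterior probability ≈ 0.100

P(heads|C1) = 0.14; P(heads|C2) = 0.89; P(heads|C3) = 0.24; P(heads|C4) = 0.67.
Prior × likelihood for each source: 0.29·0.14=0.04060, 0.06·0.89=0.05340, 0.29·0.24=0.06960, 0.36·0.67=0.2412. Summing gives P(heads) = 0.40480.
P(Coin 1 | heads) = 0.04060 / 0.40480 = 0.100.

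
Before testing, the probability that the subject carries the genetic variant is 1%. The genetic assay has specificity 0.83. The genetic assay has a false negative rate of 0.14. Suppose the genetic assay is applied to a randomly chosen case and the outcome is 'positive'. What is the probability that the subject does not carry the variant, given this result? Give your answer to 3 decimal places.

P(¬H | E) ≈ 0.951

Let H be the event that the subject carries the genetic variant. P(H) = 0.01, so P(¬H) = 0.99. With E the 'positive' result, P(E|H) = 0.86 and P(E|¬H) = 0.17.
P(E) = 0.86·0.01 + 0.17·0.99 = 0.0086000 + 0.16830 = 0.17690.
By Bayes' theorem, P(H|E) = 0.0086000 / 0.17690 = 0.049. Hence P(¬H|E) = 1 − 0.049 = 0.951.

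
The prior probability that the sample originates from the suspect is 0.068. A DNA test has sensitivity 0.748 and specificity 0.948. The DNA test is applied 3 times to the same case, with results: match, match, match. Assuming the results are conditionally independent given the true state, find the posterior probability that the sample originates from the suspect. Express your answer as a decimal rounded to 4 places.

Let H be the event that the sample originates from the suspect; start with P(H) = 0.068. P('match'|H) = 0.748, P('match'|¬H) = 0.052.
Update on result 1 ('match'): P(H) ← 0.748·0.0680 / (0.748·0.0680 + 0.052·0.9320) = 0.050864/0.099328 = 0.5121.
Update on result 2 ('match'): P(H) ← 0.748·0.5121 / (0.748·0.5121 + 0.052·0.4879) = 0.38304/0.40841 = 0.9379.
Update on result 3 ('match'): P(H) ← 0.748·0.9379 / (0.748·0.9379 + 0.052·0.0621) = 0.70153/0.70476 = 0.9954.

Posterior P(H) ≈ 0.9954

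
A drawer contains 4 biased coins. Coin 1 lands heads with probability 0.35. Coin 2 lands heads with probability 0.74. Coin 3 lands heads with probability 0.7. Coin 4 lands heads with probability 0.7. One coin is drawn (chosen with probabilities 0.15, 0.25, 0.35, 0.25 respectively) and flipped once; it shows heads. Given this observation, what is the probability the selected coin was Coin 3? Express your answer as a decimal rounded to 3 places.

Posterior probability ≈ 0.373

Tabulate prior·likelihood by source: [1] prior 0.15, lik 0.35, product 0.05250; [2] prior 0.25, lik 0.74, product 0.1850; [3] prior 0.35, lik 0.7, product 0.2450; [4] prior 0.25, lik 0.7, product 0.1750.
Normalizing constant = 0.65750; the posterior for Coin 3 is its product over the sum, 0.2450/0.65750 = 0.373.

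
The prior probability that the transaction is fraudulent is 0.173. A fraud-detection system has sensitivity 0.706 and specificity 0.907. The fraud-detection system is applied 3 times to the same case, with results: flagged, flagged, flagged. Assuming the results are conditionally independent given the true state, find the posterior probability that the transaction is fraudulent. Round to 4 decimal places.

Posterior P(H) ≈ 0.9892

With H the event that the transaction is fraudulent, the joint likelihood of the observed sequence is P(data|H) = 0.706·0.706·0.706 = 0.35190 and P(data|¬H) = 0.093·0.093·0.093 = 0.00080436.
Bayes: P(H|data) = 0.173·0.35190 / (0.173·0.35190 + 0.827·0.00080436) = 0.060878/0.061543 = 0.9892.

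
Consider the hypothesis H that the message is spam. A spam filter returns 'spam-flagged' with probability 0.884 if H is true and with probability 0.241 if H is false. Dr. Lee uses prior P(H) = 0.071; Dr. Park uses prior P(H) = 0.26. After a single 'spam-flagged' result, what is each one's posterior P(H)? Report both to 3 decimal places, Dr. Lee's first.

Dr. Lee: 0.219; Dr. Park: 0.563

The likelihood ratio for a 'spam-flagged' result is 0.884/0.241 = 3.6680.
Dr. Lee: prior odds 0.071/0.929 = 0.076426; posterior odds 0.28034; posterior probability 0.219.
Dr. Park: prior odds 0.26/0.74 = 0.35135; posterior odds 1.2888; posterior probability 0.563.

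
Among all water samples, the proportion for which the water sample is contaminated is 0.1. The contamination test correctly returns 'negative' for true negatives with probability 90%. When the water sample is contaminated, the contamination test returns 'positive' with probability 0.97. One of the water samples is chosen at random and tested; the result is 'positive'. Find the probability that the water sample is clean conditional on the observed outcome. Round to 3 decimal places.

P(¬H | E) ≈ 0.481

Let H be the event that the water sample is contaminated. P(H) = 0.1, so P(¬H) = 0.9. With E the 'positive' result, P(E|H) = 0.97 and P(E|¬H) = 0.1.
P(E) = 0.97·0.1 + 0.1·0.9 = 0.097000 + 0.090000 = 0.18700.
By Bayes' theorem, P(H|E) = 0.097000 / 0.18700 = 0.519. Hence P(¬H|E) = 1 − 0.519 = 0.481.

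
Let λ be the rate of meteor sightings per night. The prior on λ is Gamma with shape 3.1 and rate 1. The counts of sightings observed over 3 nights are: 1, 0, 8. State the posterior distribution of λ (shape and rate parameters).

The Poisson likelihood adds the total count to the shape and the number of exposure periods to the rate. Here ∑xᵢ = 9 and n = 3, so shape 3.1→12.1 and rate 1→4.

Posterior: Gamma(shape=12.1, rate=4)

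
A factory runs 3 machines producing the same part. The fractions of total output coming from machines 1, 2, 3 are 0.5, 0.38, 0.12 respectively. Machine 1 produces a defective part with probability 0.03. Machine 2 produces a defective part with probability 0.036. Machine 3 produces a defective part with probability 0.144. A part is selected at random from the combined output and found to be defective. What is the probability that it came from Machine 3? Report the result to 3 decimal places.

Posterior probability ≈ 0.376

P(defective|M1) = 0.03; P(defective|M2) = 0.036; P(defective|M3) = 0.144.
Prior × likelihood for each source: 0.5·0.03=0.01500, 0.38·0.036=0.01368, 0.12·0.144=0.01728. Summing gives P(defective) = 0.045960.
P(Machine 3 | defective) = 0.01728 / 0.045960 = 0.376.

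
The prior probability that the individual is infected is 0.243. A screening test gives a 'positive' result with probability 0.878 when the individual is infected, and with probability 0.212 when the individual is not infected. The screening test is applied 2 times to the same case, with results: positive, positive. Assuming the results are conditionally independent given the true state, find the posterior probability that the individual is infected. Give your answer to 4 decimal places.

Posterior P(H) ≈ 0.8463

Let H be the event that the individual is infected; start with P(H) = 0.243. P('positive'|H) = 0.878, P('positive'|¬H) = 0.212.
Update on result 1 ('positive'): P(H) ← 0.878·0.2430 / (0.878·0.2430 + 0.212·0.7570) = 0.21335/0.37384 = 0.5707.
Update on result 2 ('positive'): P(H) ← 0.878·0.5707 / (0.878·0.5707 + 0.212·0.4293) = 0.50109/0.59209 = 0.8463.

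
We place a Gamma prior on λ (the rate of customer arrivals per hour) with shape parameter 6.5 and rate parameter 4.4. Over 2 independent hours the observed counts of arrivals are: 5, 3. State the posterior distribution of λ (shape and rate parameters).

Total count ∑xᵢ = 8 over n = 2 hours.
Gamma is conjugate to the Poisson likelihood: posterior is Gamma(shape = 6.5+8 = 14.5, rate = 4.4+2 = 6.4).

Posterior: Gamma(shape=14.5, rate=6.4)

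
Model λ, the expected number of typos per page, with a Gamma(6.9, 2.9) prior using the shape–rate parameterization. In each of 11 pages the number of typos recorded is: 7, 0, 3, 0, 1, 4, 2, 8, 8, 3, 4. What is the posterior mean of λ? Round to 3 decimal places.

Posterior mean ≈ 3.374

The Poisson likelihood adds the total count to the shape and the number of exposure periods to the rate. Here ∑xᵢ = 40 and n = 11, so shape 6.9→46.9 and rate 2.9→13.9.
Posterior mean = shape/rate = 46.9/13.9 = 3.374.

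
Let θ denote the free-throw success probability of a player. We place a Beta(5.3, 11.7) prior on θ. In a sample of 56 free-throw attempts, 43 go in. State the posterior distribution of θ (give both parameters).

Observing 43 successes and 13 failures updates Beta(5.3, 11.7) by adding the success and failure counts to the two shape parameters: α = 5.3+43 = 48.3, β = 11.7+13 = 24.7.

Posterior: Beta(48.3, 24.7)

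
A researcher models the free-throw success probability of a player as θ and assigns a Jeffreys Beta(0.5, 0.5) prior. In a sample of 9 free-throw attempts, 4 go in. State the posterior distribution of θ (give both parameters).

Observing 4 successes and 5 failures updates Beta(0.5, 0.5) by adding the success and failure counts to the two shape parameters: α = 0.5+4 = 4.5, β = 0.5+5 = 5.5.

Posterior: Beta(4.5, 5.5)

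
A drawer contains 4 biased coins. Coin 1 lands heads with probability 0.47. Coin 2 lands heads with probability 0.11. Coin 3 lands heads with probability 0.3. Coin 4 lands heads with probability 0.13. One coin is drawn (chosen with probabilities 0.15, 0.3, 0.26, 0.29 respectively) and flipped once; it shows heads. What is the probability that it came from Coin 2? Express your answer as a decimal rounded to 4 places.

Tabulate prior·likelihood by source: [1] prior 0.15, lik 0.47, product 0.07050; [2] prior 0.3, lik 0.11, product 0.03300; [3] prior 0.26, lik 0.3, product 0.07800; [4] prior 0.29, lik 0.13, product 0.03770.
Normalizing constant = 0.21920; the posterior for Coin 2 is its product over the sum, 0.03300/0.21920 = 0.1505.

Posterior probability ≈ 0.1505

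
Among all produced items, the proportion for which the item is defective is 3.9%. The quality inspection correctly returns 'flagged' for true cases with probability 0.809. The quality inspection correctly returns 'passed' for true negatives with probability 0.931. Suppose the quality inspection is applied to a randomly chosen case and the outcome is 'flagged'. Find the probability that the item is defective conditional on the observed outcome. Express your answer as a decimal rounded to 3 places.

Let H be the event that the item is defective. P(H) = 0.039, so P(¬H) = 0.961. With E the 'flagged' result, P(E|H) = 0.809 and P(E|¬H) = 0.069.
P(E) = 0.809·0.039 + 0.069·0.961 = 0.031551 + 0.066309 = 0.097860.
By Bayes' theorem, P(H|E) = 0.031551 / 0.097860 = 0.322.

P(H | E) ≈ 0.322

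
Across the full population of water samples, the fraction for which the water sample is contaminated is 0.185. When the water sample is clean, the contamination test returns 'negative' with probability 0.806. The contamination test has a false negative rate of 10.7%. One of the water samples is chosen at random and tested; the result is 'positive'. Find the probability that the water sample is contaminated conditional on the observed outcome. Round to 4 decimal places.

P(H | E) ≈ 0.5110

Write H for 'the water sample is contaminated'. Prior odds H:¬H = 0.185/0.815 = 0.22699. For the 'positive' outcome, the likelihood ratio is 0.893/0.194 = 4.6031.
Posterior odds = 0.22699 × 4.6031 = 1.0449, so P(H|E) = 1.0449/(1+1.0449) = 0.5110.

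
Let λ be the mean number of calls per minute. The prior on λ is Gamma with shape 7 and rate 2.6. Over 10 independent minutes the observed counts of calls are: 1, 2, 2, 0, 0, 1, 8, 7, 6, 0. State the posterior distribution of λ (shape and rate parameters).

Posterior: Gamma(shape=34, rate=12.6)

The Poisson likelihood adds the total count to the shape and the number of exposure periods to the rate. Here ∑xᵢ = 27 and n = 10, so shape 7→34 and rate 2.6→12.6.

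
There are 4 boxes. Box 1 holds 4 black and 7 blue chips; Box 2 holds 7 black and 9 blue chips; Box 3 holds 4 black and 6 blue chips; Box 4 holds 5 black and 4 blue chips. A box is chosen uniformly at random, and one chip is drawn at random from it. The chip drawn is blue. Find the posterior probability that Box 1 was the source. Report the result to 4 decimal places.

Posterior probability ≈ 0.2837

Tabulate prior·likelihood by source: [1] prior 0.25, lik 0.6364, product 0.1591; [2] prior 0.25, lik 0.5625, product 0.1406; [3] prior 0.25, lik 0.6, product 0.1500; [4] prior 0.25, lik 0.4444, product 0.1111.
Normalizing constant = 0.56083; the posterior for Box 1 is its product over the sum, 0.1591/0.56083 = 0.2837.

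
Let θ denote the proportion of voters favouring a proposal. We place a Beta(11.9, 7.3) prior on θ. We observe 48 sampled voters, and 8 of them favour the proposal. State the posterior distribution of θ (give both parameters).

Posterior: Beta(19.9, 47.3)

The binomial likelihood is conjugate to the Beta prior: with 8 successes and 40 failures, the posterior is Beta(11.9+8, 7.3+40) = Beta(19.9, 47.3).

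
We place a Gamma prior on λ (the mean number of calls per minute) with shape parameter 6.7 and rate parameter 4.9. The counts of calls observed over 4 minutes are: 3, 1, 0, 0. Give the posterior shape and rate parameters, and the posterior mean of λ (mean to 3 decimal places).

Total count ∑xᵢ = 4 over n = 4 minutes.
Gamma is conjugate to the Poisson likelihood: posterior is Gamma(shape = 6.7+4 = 10.7, rate = 4.9+4 = 8.9).
E[λ | data] = 10.7/8.9 = 1.202.

Posterior: Gamma(shape=10.7, rate=8.9); mean ≈ 1.202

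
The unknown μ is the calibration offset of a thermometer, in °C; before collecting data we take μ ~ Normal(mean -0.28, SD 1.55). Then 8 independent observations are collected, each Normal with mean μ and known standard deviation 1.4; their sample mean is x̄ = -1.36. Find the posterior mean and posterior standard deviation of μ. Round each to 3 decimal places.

Posterior mean ≈ -1.260; posterior SD ≈ 0.472

With known σ, the Normal prior is conjugate. Weight on the data is w = (n/σ²)/(n/σ² + 1/τ₀²) = 4.08163/(4.08163+0.416233) = 0.90746.
Posterior mean = w·x̄ + (1−w)·μ₀ = 0.90746·-1.36 + 0.092540·-0.28 = -1.260. Posterior variance = 1/(4.08163+0.416233) = 0.222328, so SD = 0.472.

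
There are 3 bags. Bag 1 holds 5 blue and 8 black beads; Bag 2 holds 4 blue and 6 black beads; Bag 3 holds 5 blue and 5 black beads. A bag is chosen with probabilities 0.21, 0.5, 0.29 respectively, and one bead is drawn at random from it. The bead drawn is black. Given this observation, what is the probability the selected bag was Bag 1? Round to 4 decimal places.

Posterior probability ≈ 0.2251

Tabulate prior·likelihood by source: [1] prior 0.21, lik 0.6154, product 0.1292; [2] prior 0.5, lik 0.6, product 0.3000; [3] prior 0.29, lik 0.5, product 0.1450.
Normalizing constant = 0.57423; the posterior for Bag 1 is its product over the sum, 0.1292/0.57423 = 0.2251.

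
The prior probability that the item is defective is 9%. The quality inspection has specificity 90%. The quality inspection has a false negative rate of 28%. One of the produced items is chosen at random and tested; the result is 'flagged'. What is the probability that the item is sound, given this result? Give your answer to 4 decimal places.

Let H be the event that the item is defective. P(H) = 0.09, so P(¬H) = 0.91. With E the 'flagged' result, P(E|H) = 0.72 and P(E|¬H) = 0.1.
P(E) = 0.72·0.09 + 0.1·0.91 = 0.064800 + 0.091000 = 0.15580.
By Bayes' theorem, P(H|E) = 0.064800 / 0.15580 = 0.4159. Hence P(¬H|E) = 1 − 0.4159 = 0.5841.

P(¬H | E) ≈ 0.5841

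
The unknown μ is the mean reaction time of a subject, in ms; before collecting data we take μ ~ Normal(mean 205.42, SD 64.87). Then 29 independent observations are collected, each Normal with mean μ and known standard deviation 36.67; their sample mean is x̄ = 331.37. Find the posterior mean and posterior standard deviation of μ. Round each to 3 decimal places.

Prior precision 1/τ₀² = 1/64.87² = 0.00023764; data precision n/σ² = 29/36.67² = 0.0215663.
Posterior precision = 0.00023764 + 0.0215663 = 0.0218040, giving posterior SD = 1/√0.0218040 = 6.772.
Posterior mean = (0.00023764·205.42 + 0.0215663·331.37) / 0.0218040 = 329.997.

Posterior mean ≈ 329.997; posterior SD ≈ 6.772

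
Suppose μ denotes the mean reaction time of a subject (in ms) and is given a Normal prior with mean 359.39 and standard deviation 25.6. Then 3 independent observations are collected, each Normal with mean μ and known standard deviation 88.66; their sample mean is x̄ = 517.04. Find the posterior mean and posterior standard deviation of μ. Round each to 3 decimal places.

Posterior mean ≈ 390.932; posterior SD ≈ 22.896

With known σ, the Normal prior is conjugate. Weight on the data is w = (n/σ²)/(n/σ² + 1/τ₀²) = 0.00038165/(0.00038165+0.00152588) = 0.20008.
Posterior mean = w·x̄ + (1−w)·μ₀ = 0.20008·517.04 + 0.79992·359.39 = 390.932. Posterior variance = 1/(0.00038165+0.00152588) = 524.238, so SD = 22.896.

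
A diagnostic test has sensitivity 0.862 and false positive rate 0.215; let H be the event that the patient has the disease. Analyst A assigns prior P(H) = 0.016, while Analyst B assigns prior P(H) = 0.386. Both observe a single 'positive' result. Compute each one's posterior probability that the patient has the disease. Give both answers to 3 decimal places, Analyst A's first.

The likelihood ratio for a 'positive' result is 0.862/0.215 = 4.0093.
Analyst A: prior odds 0.016/0.984 = 0.016260; posterior odds 0.065192; posterior probability 0.061.
Analyst B: prior odds 0.386/0.614 = 0.62866; posterior odds 2.5205; posterior probability 0.716.

Analyst A: 0.061; Analyst B: 0.716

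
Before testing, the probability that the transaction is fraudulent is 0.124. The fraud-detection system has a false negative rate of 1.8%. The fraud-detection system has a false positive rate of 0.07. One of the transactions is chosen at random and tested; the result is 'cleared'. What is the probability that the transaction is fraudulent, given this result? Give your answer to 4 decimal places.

P(H | E) ≈ 0.0027

Write H for 'the transaction is fraudulent'. Prior odds H:¬H = 0.124/0.876 = 0.14155. For the 'cleared' outcome, the likelihood ratio is 0.018/0.93 = 0.019355.
Posterior odds = 0.14155 × 0.019355 = 0.0027397, so P(H|E) = 0.0027397/(1+0.0027397) = 0.0027.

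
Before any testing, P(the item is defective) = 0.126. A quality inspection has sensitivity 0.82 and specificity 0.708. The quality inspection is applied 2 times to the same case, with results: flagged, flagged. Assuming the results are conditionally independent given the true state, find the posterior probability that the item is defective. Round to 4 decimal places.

Posterior P(H) ≈ 0.5320

With H the event that the item is defective, the joint likelihood of the observed sequence is P(data|H) = 0.82·0.82 = 0.67240 and P(data|¬H) = 0.292·0.292 = 0.085264.
Bayes: P(H|data) = 0.126·0.67240 / (0.126·0.67240 + 0.874·0.085264) = 0.084722/0.15924 = 0.5320.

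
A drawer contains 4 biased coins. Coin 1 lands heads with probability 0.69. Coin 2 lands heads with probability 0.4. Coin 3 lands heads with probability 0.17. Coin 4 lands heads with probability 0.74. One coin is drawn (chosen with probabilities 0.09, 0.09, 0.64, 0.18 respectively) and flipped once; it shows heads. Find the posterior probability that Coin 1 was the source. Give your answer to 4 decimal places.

Posterior probability ≈ 0.1826

P(heads|C1) = 0.69; P(heads|C2) = 0.4; P(heads|C3) = 0.17; P(heads|C4) = 0.74.
Prior × likelihood for each source: 0.09·0.69=0.06210, 0.09·0.4=0.03600, 0.64·0.17=0.1088, 0.18·0.74=0.1332. Summing gives P(heads) = 0.34010.
P(Coin 1 | heads) = 0.06210 / 0.34010 = 0.1826.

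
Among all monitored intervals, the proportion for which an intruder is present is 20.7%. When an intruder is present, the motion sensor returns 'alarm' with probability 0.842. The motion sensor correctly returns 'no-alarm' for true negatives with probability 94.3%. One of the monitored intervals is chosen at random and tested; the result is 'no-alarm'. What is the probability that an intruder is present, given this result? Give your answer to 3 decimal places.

P(H | E) ≈ 0.042

Let H be the event that an intruder is present. P(H) = 0.207, so P(¬H) = 0.793. With E the 'no-alarm' result, P(E|H) = 0.158 and P(E|¬H) = 0.943.
P(E) = 0.158·0.207 + 0.943·0.793 = 0.032706 + 0.74780 = 0.78051.
By Bayes' theorem, P(H|E) = 0.032706 / 0.78051 = 0.042.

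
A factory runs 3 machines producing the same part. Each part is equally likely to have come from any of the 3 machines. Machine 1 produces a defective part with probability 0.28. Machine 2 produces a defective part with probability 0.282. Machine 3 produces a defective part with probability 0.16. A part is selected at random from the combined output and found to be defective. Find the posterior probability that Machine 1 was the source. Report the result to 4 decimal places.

Tabulate prior·likelihood by source: [1] prior 0.333333, lik 0.28, product 0.09333; [2] prior 0.333333, lik 0.282, product 0.09400; [3] prior 0.333333, lik 0.16, product 0.05333.
Normalizing constant = 0.24067; the posterior for Machine 1 is its product over the sum, 0.09333/0.24067 = 0.3878.

Posterior probability ≈ 0.3878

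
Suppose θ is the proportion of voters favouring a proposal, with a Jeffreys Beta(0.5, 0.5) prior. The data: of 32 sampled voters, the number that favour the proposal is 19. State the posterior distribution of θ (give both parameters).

Posterior: Beta(19.5, 13.5)

The binomial likelihood is conjugate to the Beta prior: with 19 successes and 13 failures, the posterior is Beta(0.5+19, 0.5+13) = Beta(19.5, 13.5).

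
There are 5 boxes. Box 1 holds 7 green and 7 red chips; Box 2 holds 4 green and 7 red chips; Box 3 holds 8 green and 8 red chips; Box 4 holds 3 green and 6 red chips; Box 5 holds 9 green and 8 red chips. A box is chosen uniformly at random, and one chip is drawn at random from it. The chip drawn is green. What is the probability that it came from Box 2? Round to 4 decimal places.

Posterior probability ≈ 0.1633

Tabulate prior·likelihood by source: [1] prior 0.2, lik 0.5, product 0.1000; [2] prior 0.2, lik 0.3636, product 0.07273; [3] prior 0.2, lik 0.5, product 0.1000; [4] prior 0.2, lik 0.3333, product 0.06667; [5] prior 0.2, lik 0.5294, product 0.1059.
Normalizing constant = 0.44528; the posterior for Box 2 is its product over the sum, 0.07273/0.44528 = 0.1633.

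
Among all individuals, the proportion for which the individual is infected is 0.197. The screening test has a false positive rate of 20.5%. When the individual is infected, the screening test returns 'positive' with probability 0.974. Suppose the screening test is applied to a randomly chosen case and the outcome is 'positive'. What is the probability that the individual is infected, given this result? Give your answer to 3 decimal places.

Write H for 'the individual is infected'. Prior odds H:¬H = 0.197/0.803 = 0.24533. For the 'positive' outcome, the likelihood ratio is 0.974/0.205 = 4.7512.
Posterior odds = 0.24533 × 4.7512 = 1.1656, so P(H|E) = 1.1656/(1+1.1656) = 0.538.

P(H | E) ≈ 0.538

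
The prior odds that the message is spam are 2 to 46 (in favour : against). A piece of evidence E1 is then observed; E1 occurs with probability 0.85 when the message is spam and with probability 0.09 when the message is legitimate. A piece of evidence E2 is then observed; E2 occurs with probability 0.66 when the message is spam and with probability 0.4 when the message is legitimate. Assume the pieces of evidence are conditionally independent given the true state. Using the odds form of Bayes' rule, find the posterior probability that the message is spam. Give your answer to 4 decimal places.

Posterior probability ≈ 0.4039

Prior odds = 2/46 = 0.043478. In log-odds, ln(0.043478) = -3.1355.
Add log likelihood ratios: ln(9.4444) + ln(1.6500) = 2.7462.
Posterior log-odds = -0.38929, so posterior odds = exp(-0.38929) = 0.67754. Converting, P(H|E) = 0.67754/1.6775 = 0.4039.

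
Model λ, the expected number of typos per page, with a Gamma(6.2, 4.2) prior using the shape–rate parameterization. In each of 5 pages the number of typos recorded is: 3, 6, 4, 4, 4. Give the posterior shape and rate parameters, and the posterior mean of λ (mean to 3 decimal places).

Posterior: Gamma(shape=27.2, rate=9.2); mean ≈ 2.957

The Poisson likelihood adds the total count to the shape and the number of exposure periods to the rate. Here ∑xᵢ = 21 and n = 5, so shape 6.2→27.2 and rate 4.2→9.2.
Posterior mean = shape/rate = 27.2/9.2 = 2.957.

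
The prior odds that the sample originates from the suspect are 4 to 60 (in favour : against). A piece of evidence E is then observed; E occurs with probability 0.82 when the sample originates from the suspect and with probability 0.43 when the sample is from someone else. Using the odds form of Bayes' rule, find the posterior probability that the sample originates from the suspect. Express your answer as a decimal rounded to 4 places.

Prior odds = 4/60 = 0.066667.
Likelihood ratio for E = 0.82/0.43 = 1.9070.
Posterior odds = prior odds × LR = 0.12713.
Posterior probability = odds/(1+odds) = 0.12713/1.1271 = 0.1128.

Posterior probability ≈ 0.1128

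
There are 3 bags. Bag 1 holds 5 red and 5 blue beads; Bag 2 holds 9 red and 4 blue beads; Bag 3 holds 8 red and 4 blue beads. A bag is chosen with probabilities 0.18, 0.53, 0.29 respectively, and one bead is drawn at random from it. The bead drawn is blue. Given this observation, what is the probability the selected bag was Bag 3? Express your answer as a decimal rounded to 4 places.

Posterior probability ≈ 0.2764

Tabulate prior·likelihood by source: [1] prior 0.18, lik 0.5, product 0.09000; [2] prior 0.53, lik 0.3077, product 0.1631; [3] prior 0.29, lik 0.3333, product 0.09667.
Normalizing constant = 0.34974; the posterior for Bag 3 is its product over the sum, 0.09667/0.34974 = 0.2764.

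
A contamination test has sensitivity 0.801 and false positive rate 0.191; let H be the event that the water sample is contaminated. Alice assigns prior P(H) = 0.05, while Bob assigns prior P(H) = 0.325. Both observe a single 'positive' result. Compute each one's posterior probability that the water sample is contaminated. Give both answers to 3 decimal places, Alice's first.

Alice: 0.181; Bob: 0.669

P('+'|H) = 0.801, P('+'|¬H) = 0.191.
Alice: numerator 0.801·0.05 = 0.040050; evidence = 0.040050+0.191·0.95 = 0.22150; posterior = 0.181.
Bob: numerator 0.801·0.325 = 0.26033; evidence = 0.26033+0.191·0.675 = 0.38925; posterior = 0.669.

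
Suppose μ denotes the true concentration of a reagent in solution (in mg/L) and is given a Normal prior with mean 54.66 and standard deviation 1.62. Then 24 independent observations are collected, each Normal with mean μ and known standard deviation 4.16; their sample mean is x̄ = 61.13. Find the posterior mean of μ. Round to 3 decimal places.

Posterior mean ≈ 59.735

Prior precision 1/τ₀² = 1/1.62² = 0.381039; data precision n/σ² = 24/4.16² = 1.38683.
Posterior precision = 0.381039 + 1.38683 = 1.76787.
Posterior mean = (0.381039·54.66 + 1.38683·61.13) / 1.76787 = 59.735.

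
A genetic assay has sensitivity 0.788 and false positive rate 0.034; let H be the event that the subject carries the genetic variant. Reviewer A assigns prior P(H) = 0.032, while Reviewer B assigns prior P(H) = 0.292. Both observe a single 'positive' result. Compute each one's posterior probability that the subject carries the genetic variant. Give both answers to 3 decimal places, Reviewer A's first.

The likelihood ratio for a 'positive' result is 0.788/0.034 = 23.176.
Reviewer A: prior odds 0.032/0.968 = 0.033058; posterior odds 0.76616; posterior probability 0.434.
Reviewer B: prior odds 0.292/0.708 = 0.41243; posterior odds 9.5587; posterior probability 0.905.

Reviewer A: 0.434; Reviewer B: 0.905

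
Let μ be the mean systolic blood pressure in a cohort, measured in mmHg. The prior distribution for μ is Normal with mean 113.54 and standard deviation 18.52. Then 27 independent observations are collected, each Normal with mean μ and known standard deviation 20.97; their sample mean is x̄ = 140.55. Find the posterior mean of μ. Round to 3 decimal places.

With known σ, the Normal prior is conjugate. Weight on the data is w = (n/σ²)/(n/σ² + 1/τ₀²) = 0.0613998/(0.0613998+0.00291553) = 0.95467.
Posterior mean = w·x̄ + (1−w)·μ₀ = 0.95467·140.55 + 0.045332·113.54 = 139.326.

Posterior mean ≈ 139.326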